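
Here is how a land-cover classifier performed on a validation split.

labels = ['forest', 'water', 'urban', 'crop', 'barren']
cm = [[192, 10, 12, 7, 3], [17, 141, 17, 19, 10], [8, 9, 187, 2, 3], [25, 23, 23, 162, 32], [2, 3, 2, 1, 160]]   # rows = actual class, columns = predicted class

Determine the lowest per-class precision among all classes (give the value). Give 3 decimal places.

0.758

Per-class precision (TP/(TP+FP)):
  forest: TP=192, FP=17+8+25+2=52 → 192/244 = 0.7869
  water: TP=141, FP=10+9+23+3=45 → 141/186 = 0.7581
  urban: TP=187, FP=12+17+23+2=54 → 187/241 = 0.7759
  crop: TP=162, FP=7+19+2+1=29 → 162/191 = 0.8482
  barren: TP=160, FP=3+10+3+32=48 → 160/208 = 0.7692
Lowest is class 'water' with precision = 0.758.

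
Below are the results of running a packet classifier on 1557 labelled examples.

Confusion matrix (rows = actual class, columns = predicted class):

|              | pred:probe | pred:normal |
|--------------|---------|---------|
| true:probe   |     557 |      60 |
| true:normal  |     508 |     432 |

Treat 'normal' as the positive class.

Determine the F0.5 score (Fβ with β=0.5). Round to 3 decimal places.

Fβ = (1+β²)·TP / ((1+β²)·TP + β²·FN + FP), with β²=1/4
= 1.25·432 / (1.25·432 + 0.25·508 + 60) = 0.743

0.743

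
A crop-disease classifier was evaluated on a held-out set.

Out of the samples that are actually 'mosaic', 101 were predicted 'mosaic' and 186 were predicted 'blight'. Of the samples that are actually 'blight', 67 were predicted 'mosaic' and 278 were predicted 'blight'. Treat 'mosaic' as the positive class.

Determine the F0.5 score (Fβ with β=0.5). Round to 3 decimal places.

Fβ = (1+β²)·TP / ((1+β²)·TP + β²·FN + FP), with β²=1/4
= 1.25·101 / (1.25·101 + 0.25·186 + 67) = 0.527

0.527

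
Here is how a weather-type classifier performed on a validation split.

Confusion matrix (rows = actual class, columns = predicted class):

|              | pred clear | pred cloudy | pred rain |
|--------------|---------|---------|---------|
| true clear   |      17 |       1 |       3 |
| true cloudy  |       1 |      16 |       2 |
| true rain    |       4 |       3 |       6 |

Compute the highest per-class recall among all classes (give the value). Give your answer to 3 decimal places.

0.842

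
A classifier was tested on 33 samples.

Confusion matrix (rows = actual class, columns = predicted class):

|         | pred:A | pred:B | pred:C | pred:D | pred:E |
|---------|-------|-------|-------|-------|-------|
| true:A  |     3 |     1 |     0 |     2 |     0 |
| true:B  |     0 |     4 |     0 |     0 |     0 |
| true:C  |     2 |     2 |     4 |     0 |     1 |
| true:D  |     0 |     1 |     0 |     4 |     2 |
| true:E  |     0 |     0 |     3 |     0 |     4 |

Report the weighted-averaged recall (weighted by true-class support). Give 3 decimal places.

Per-class recall (TP/(TP+FN)):
  A: TP=3, FN=1+0+2+0=3 → 3/6 = 0.5000
  B: TP=4, FN=0+0+0+0=0 → 4/4 = 1.0000
  C: TP=4, FN=2+2+0+1=5 → 4/9 = 0.4444
  D: TP=4, FN=0+1+0+2=3 → 4/7 = 0.5714
  E: TP=4, FN=0+0+3+0=3 → 4/7 = 0.5714
Weighted-recall = Σ (supportᵢ/N)·recallᵢ with N=33: (6/33)·0.5000 + (4/33)·1.0000 + (9/33)·0.4444 + (7/33)·0.5714 + (7/33)·0.5714 = 0.576

0.576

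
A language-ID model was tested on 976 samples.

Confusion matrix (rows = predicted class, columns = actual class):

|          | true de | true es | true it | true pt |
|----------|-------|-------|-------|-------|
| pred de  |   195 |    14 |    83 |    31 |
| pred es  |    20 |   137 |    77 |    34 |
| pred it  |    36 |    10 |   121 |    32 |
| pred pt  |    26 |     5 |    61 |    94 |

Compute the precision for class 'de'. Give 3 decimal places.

0.604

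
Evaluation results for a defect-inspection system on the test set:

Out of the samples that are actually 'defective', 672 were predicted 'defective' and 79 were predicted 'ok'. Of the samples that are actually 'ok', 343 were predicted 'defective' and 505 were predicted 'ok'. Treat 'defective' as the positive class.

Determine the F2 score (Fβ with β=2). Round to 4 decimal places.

0.8360

Fβ = (1+β²)·TP / ((1+β²)·TP + β²·FN + FP), with β²=4
= 5·672 / (5·672 + 4·79 + 343) = 0.8360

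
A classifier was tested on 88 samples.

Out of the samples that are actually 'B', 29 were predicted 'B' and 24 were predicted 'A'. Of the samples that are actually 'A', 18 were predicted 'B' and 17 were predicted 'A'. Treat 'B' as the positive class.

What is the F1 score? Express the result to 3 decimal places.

Precision = TP/(TP+FP) = 29/47 = 0.6170
Recall = TP/(TP+FN) = 29/53 = 0.5472
F1 = 2·TP/(2·TP+FP+FN) = 58/100 = 0.580

0.580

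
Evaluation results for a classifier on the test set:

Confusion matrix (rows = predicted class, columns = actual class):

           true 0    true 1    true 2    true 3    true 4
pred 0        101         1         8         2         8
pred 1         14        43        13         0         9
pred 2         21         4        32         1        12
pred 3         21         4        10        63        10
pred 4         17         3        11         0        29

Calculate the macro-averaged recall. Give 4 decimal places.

0.6351

Per-class recall (TP/(TP+FN)):
  0: TP=101, FN=14+21+21+17=73 → 101/174 = 0.58046
  1: TP=43, FN=1+4+4+3=12 → 43/55 = 0.78182
  2: TP=32, FN=8+13+10+11=42 → 32/74 = 0.43243
  3: TP=63, FN=2+0+1+0=3 → 63/66 = 0.95455
  4: TP=29, FN=8+9+12+10=39 → 29/68 = 0.42647
Macro-recall = mean = (0.58046 + 0.78182 + 0.43243 + 0.95455 + 0.42647) / 5 = 0.6351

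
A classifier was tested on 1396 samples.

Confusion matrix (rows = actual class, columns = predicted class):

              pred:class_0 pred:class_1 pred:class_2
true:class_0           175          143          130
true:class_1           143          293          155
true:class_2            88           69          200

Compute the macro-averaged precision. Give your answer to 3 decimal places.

0.475

Per-class precision (TP/(TP+FP)):
  class_0: TP=175, FP=143+88=231 → 175/406 = 0.4310
  class_1: TP=293, FP=143+69=212 → 293/505 = 0.5802
  class_2: TP=200, FP=130+155=285 → 200/485 = 0.4124
Macro-precision = mean = (0.4310 + 0.5802 + 0.4124) / 3 = 0.475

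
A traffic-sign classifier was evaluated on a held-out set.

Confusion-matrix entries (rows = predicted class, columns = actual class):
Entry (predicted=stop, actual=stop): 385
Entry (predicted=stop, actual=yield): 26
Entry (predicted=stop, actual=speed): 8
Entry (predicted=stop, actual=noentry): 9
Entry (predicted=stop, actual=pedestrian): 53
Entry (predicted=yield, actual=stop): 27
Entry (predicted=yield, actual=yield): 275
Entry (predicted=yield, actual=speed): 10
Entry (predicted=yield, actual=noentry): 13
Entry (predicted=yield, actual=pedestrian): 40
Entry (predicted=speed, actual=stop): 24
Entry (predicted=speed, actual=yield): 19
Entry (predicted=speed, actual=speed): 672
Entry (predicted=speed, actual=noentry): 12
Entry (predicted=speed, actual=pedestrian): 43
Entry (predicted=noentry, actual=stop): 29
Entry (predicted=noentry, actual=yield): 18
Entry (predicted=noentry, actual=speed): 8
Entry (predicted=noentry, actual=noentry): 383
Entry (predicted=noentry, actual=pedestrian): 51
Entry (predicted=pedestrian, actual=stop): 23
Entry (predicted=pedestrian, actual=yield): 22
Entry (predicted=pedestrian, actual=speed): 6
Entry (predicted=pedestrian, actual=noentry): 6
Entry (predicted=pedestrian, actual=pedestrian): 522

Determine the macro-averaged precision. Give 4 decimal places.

0.8223

Per-class precision (TP/(TP+FP)):
  stop: TP=385, FP=26+8+9+53=96 → 385/481 = 0.80042
  yield: TP=275, FP=27+10+13+40=90 → 275/365 = 0.75342
  speed: TP=672, FP=24+19+12+43=98 → 672/770 = 0.87273
  noentry: TP=383, FP=29+18+8+51=106 → 383/489 = 0.78323
  pedestrian: TP=522, FP=23+22+6+6=57 → 522/579 = 0.90155
Macro-precision = mean = (0.80042 + 0.75342 + 0.87273 + 0.78323 + 0.90155) / 5 = 0.8223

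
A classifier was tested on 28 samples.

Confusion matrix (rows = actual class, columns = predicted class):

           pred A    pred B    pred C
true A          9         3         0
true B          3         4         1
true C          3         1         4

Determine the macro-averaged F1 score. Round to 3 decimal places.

0.594

Per-class F1 score (2·TP/(2·TP+FP+FN)):
  A: TP=9, FP=3+3=6, FN=3+0=3 → 18/27 = 0.6667
  B: TP=4, FP=3+1=4, FN=3+1=4 → 8/16 = 0.5000
  C: TP=4, FP=0+1=1, FN=3+1=4 → 8/13 = 0.6154
Macro-F1 score = mean = (0.6667 + 0.5000 + 0.6154) / 3 = 0.594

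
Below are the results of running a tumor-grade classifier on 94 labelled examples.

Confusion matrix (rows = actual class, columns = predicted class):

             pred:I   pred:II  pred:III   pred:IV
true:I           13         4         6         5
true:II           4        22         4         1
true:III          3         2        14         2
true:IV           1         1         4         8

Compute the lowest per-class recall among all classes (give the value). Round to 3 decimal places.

Per-class recall (TP/(TP+FN)):
  I: TP=13, FN=4+6+5=15 → 13/28 = 0.4643
  II: TP=22, FN=4+4+1=9 → 22/31 = 0.7097
  III: TP=14, FN=3+2+2=7 → 14/21 = 0.6667
  IV: TP=8, FN=1+1+4=6 → 8/14 = 0.5714
Lowest is class 'I' with recall = 0.464.

0.464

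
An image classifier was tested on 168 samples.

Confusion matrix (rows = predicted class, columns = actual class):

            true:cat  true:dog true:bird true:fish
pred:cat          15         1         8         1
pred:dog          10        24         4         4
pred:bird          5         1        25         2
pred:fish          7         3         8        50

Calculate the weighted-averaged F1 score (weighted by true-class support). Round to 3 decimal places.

0.666

Per-class F1 score (2·TP/(2·TP+FP+FN)):
  cat: TP=15, FP=1+8+1=10, FN=10+5+7=22 → 30/62 = 0.4839
  dog: TP=24, FP=10+4+4=18, FN=1+1+3=5 → 48/71 = 0.6761
  bird: TP=25, FP=5+1+2=8, FN=8+4+8=20 → 50/78 = 0.6410
  fish: TP=50, FP=7+3+8=18, FN=1+4+2=7 → 100/125 = 0.8000
Weighted-F1 score = Σ (supportᵢ/N)·F1 scoreᵢ with N=168: (37/168)·0.4839 + (29/168)·0.6761 + (45/168)·0.6410 + (57/168)·0.8000 = 0.666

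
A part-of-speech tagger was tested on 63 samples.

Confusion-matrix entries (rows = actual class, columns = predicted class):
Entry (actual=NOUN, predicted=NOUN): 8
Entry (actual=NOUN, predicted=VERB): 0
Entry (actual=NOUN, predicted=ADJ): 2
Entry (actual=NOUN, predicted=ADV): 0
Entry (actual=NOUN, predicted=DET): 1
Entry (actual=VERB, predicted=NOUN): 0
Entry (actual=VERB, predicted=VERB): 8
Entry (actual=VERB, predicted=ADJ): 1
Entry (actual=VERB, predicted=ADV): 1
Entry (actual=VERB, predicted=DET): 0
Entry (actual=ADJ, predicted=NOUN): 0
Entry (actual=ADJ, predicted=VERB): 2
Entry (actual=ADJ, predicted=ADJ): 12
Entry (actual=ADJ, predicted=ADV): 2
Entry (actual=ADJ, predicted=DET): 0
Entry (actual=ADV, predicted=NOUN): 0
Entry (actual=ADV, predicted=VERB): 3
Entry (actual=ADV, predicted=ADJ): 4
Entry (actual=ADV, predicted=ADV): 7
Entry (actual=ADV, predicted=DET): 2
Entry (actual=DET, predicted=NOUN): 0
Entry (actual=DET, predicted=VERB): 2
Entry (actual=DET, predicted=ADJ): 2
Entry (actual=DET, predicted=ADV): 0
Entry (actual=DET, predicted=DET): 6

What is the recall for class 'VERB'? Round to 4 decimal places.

0.8000

One-vs-rest for 'VERB': TP = diagonal; FP = other classes predicted 'VERB'; FN = 'VERB' predicted as other.
recall = TP/(TP+FN).
VERB: TP=8, FN=0+1+1+0=2 → 8/10 = 0.80000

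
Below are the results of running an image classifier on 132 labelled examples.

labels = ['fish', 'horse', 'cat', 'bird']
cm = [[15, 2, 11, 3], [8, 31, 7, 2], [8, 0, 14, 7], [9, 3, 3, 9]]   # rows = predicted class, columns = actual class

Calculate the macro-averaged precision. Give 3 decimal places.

Per-class precision (TP/(TP+FP)):
  fish: TP=15, FP=2+11+3=16 → 15/31 = 0.4839
  horse: TP=31, FP=8+7+2=17 → 31/48 = 0.6458
  cat: TP=14, FP=8+0+7=15 → 14/29 = 0.4828
  bird: TP=9, FP=9+3+3=15 → 9/24 = 0.3750
Macro-precision = mean = (0.4839 + 0.6458 + 0.4828 + 0.3750) / 4 = 0.497

0.497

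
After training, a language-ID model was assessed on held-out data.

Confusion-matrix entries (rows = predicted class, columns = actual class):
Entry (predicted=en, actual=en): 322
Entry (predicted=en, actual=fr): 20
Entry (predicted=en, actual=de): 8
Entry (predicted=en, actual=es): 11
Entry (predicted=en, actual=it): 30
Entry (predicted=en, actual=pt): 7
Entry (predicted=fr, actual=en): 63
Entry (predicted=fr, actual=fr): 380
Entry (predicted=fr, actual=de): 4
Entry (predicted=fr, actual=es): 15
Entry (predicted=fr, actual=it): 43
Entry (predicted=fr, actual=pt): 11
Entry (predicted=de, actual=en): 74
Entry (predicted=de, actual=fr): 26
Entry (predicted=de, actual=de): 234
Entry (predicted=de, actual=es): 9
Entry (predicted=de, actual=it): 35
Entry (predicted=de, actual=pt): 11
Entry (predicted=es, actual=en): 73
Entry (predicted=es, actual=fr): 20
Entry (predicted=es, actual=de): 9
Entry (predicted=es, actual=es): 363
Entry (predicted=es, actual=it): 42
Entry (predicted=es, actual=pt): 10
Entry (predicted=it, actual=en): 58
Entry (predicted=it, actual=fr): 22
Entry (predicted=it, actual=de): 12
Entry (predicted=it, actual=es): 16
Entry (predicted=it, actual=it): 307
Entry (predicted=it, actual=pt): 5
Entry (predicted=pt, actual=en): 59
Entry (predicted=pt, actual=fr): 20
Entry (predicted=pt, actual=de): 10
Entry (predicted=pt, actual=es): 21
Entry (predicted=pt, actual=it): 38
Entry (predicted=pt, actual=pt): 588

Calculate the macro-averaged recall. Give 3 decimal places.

Per-class recall (TP/(TP+FN)):
  en: TP=322, FN=63+74+73+58+59=327 → 322/649 = 0.4961
  fr: TP=380, FN=20+26+20+22+20=108 → 380/488 = 0.7787
  de: TP=234, FN=8+4+9+12+10=43 → 234/277 = 0.8448
  es: TP=363, FN=11+15+9+16+21=72 → 363/435 = 0.8345
  it: TP=307, FN=30+43+35+42+38=188 → 307/495 = 0.6202
  pt: TP=588, FN=7+11+11+10+5=44 → 588/632 = 0.9304
Macro-recall = mean = (0.4961 + 0.7787 + 0.8448 + 0.8345 + 0.6202 + 0.9304) / 6 = 0.751

0.751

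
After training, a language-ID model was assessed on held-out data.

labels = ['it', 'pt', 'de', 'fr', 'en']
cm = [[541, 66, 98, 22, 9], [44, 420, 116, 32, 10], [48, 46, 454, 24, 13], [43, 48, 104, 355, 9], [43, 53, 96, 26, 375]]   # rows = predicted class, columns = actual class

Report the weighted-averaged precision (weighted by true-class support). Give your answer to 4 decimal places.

Per-class precision (TP/(TP+FP)):
  it: TP=541, FP=66+98+22+9=195 → 541/736 = 0.73505
  pt: TP=420, FP=44+116+32+10=202 → 420/622 = 0.67524
  de: TP=454, FP=48+46+24+13=131 → 454/585 = 0.77607
  fr: TP=355, FP=43+48+104+9=204 → 355/559 = 0.63506
  en: TP=375, FP=43+53+96+26=218 → 375/593 = 0.63238
Weighted-precision = Σ (supportᵢ/N)·precisionᵢ with N=3095: (719/3095)·0.73505 + (633/3095)·0.67524 + (868/3095)·0.77607 + (459/3095)·0.63506 + (416/3095)·0.63238 = 0.7057

0.7057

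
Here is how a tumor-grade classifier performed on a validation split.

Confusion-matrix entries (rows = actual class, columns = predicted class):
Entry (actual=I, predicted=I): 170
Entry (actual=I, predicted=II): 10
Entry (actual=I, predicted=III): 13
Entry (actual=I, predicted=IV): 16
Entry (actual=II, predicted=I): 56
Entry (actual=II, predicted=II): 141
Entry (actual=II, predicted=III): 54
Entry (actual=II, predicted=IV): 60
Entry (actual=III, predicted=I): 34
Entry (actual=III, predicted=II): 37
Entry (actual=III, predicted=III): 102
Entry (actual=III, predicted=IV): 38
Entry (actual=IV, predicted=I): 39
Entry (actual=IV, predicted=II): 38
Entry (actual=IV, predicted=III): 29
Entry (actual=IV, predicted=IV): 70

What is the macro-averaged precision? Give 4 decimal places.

0.5220

Per-class precision (TP/(TP+FP)):
  I: TP=170, FP=56+34+39=129 → 170/299 = 0.56856
  II: TP=141, FP=10+37+38=85 → 141/226 = 0.62389
  III: TP=102, FP=13+54+29=96 → 102/198 = 0.51515
  IV: TP=70, FP=16+60+38=114 → 70/184 = 0.38043
Macro-precision = mean = (0.56856 + 0.62389 + 0.51515 + 0.38043) / 4 = 0.5220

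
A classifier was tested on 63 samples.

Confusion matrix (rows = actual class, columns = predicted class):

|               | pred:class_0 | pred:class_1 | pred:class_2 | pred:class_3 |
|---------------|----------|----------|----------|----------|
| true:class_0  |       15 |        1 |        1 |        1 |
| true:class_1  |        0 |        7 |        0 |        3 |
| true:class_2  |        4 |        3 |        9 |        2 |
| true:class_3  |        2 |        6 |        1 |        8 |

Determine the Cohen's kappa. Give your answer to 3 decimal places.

0.493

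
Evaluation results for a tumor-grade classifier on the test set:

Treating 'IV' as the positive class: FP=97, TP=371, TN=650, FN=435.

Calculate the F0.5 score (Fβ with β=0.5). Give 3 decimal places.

Fβ = (1+β²)·TP / ((1+β²)·TP + β²·FN + FP), with β²=1/4
= 1.25·371 / (1.25·371 + 0.25·435 + 97) = 0.693

0.693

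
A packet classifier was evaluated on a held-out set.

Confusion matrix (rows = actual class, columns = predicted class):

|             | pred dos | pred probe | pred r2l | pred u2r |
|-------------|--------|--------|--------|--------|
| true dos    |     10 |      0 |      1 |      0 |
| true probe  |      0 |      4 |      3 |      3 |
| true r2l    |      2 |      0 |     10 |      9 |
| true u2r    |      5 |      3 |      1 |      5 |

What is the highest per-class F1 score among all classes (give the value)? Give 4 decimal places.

0.7143

Per-class F1 score (2·TP/(2·TP+FP+FN)):
  dos: TP=10, FP=0+2+5=7, FN=0+1+0=1 → 20/28 = 0.71429
  probe: TP=4, FP=0+0+3=3, FN=0+3+3=6 → 8/17 = 0.47059
  r2l: TP=10, FP=1+3+1=5, FN=2+0+9=11 → 20/36 = 0.55556
  u2r: TP=5, FP=0+3+9=12, FN=5+3+1=9 → 10/31 = 0.32258
Highest is class 'dos' with F1 score = 0.7143.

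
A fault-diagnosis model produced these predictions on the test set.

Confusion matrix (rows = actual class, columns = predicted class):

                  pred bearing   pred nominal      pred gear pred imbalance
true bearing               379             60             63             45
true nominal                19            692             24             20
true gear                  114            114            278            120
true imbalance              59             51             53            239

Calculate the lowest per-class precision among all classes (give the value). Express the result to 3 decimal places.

0.564

Per-class precision (TP/(TP+FP)):
  bearing: TP=379, FP=19+114+59=192 → 379/571 = 0.6637
  nominal: TP=692, FP=60+114+51=225 → 692/917 = 0.7546
  gear: TP=278, FP=63+24+53=140 → 278/418 = 0.6651
  imbalance: TP=239, FP=45+20+120=185 → 239/424 = 0.5637
Lowest is class 'imbalance' with precision = 0.564.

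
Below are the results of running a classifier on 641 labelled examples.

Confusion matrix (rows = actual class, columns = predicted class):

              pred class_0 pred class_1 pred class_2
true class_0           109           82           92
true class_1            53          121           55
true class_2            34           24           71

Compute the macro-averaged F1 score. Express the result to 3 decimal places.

0.465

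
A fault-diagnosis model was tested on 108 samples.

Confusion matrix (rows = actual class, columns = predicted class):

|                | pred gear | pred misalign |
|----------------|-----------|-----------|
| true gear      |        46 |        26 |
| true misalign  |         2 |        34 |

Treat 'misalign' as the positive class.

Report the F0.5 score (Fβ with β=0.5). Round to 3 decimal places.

0.616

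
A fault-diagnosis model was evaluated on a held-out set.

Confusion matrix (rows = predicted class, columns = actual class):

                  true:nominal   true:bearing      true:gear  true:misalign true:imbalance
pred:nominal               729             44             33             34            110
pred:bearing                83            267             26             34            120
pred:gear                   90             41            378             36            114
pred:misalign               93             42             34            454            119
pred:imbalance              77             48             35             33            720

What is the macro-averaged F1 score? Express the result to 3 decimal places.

0.658

Per-class F1 score (2·TP/(2·TP+FP+FN)):
  nominal: TP=729, FP=44+33+34+110=221, FN=83+90+93+77=343 → 1458/2022 = 0.7211
  bearing: TP=267, FP=83+26+34+120=263, FN=44+41+42+48=175 → 534/972 = 0.5494
  gear: TP=378, FP=90+41+36+114=281, FN=33+26+34+35=128 → 756/1165 = 0.6489
  misalign: TP=454, FP=93+42+34+119=288, FN=34+34+36+33=137 → 908/1333 = 0.6812
  imbalance: TP=720, FP=77+48+35+33=193, FN=110+120+114+119=463 → 1440/2096 = 0.6870
Macro-F1 score = mean = (0.7211 + 0.5494 + 0.6489 + 0.6812 + 0.6870) / 5 = 0.658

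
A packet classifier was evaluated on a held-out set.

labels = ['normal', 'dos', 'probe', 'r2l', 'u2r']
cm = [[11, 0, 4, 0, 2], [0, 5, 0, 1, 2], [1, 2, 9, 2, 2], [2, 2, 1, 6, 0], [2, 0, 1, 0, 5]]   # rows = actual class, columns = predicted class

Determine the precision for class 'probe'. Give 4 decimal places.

One-vs-rest for 'probe': TP = diagonal; FP = other classes predicted 'probe'; FN = 'probe' predicted as other.
precision = TP/(TP+FP).
probe: TP=9, FP=4+0+1+1=6 → 9/15 = 0.60000

0.6000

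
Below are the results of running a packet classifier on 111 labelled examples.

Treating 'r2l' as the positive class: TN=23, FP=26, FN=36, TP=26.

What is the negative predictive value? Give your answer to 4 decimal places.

0.3898

NPV = TN/(TN+FN) = 23/(23+36) = 0.3898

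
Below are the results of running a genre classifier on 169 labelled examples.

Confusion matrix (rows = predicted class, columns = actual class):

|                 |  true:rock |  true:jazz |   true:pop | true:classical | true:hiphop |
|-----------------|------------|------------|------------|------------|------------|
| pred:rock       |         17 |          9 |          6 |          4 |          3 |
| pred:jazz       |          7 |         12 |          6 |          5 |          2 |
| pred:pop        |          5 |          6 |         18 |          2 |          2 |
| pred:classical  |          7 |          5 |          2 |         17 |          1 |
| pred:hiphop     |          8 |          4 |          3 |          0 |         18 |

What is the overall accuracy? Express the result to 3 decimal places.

0.485

Accuracy = trace / total = (17+12+18+17+18=82) / 169 = 82/169 = 0.485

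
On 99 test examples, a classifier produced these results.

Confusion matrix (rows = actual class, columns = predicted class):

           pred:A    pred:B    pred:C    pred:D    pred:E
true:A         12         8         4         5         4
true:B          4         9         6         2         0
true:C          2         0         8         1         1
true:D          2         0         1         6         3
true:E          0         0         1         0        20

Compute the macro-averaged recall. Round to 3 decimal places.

0.582

Per-class recall (TP/(TP+FN)):
  A: TP=12, FN=8+4+5+4=21 → 12/33 = 0.3636
  B: TP=9, FN=4+6+2+0=12 → 9/21 = 0.4286
  C: TP=8, FN=2+0+1+1=4 → 8/12 = 0.6667
  D: TP=6, FN=2+0+1+3=6 → 6/12 = 0.5000
  E: TP=20, FN=0+0+1+0=1 → 20/21 = 0.9524
Macro-recall = mean = (0.3636 + 0.4286 + 0.6667 + 0.5000 + 0.9524) / 5 = 0.582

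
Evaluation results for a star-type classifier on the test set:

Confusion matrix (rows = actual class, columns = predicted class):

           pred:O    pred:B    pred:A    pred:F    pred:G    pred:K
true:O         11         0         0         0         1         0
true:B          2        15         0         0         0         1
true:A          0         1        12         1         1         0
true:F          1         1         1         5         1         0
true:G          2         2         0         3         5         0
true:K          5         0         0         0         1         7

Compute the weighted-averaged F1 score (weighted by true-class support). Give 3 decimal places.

0.694

Per-class F1 score (2·TP/(2·TP+FP+FN)):
  O: TP=11, FP=2+0+1+2+5=10, FN=0+0+0+1+0=1 → 22/33 = 0.6667
  B: TP=15, FP=0+1+1+2+0=4, FN=2+0+0+0+1=3 → 30/37 = 0.8108
  A: TP=12, FP=0+0+1+0+0=1, FN=0+1+1+1+0=3 → 24/28 = 0.8571
  F: TP=5, FP=0+0+1+3+0=4, FN=1+1+1+1+0=4 → 10/18 = 0.5556
  G: TP=5, FP=1+0+1+1+1=4, FN=2+2+0+3+0=7 → 10/21 = 0.4762
  K: TP=7, FP=0+1+0+0+0=1, FN=5+0+0+0+1=6 → 14/21 = 0.6667
Weighted-F1 score = Σ (supportᵢ/N)·F1 scoreᵢ with N=79: (12/79)·0.6667 + (18/79)·0.8108 + (15/79)·0.8571 + (9/79)·0.5556 + (12/79)·0.4762 + (13/79)·0.6667 = 0.694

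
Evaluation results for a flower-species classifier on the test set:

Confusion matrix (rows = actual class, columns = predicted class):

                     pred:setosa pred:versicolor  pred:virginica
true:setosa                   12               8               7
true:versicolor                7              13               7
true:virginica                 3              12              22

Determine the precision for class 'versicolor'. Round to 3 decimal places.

0.394

One-vs-rest for 'versicolor': TP = diagonal; FP = other classes predicted 'versicolor'; FN = 'versicolor' predicted as other.
precision = TP/(TP+FP).
versicolor: TP=13, FP=8+12=20 → 13/33 = 0.3939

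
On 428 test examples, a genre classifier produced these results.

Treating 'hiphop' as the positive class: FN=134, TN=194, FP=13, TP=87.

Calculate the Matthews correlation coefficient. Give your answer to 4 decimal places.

0.3907

MCC = (TP·TN − FP·FN) / √((TP+FP)(TP+FN)(TN+FP)(TN+FN))
Numerator = 87·194 − 13·134 = 15136
Denominator = √(100·221·207·328) = √1500501600 = 38736.3085
MCC = 15136 / 38736.3085 = 0.3907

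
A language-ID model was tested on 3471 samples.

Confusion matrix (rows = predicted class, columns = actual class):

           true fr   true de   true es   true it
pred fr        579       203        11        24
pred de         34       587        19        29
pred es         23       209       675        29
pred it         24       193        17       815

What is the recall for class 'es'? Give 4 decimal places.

0.9349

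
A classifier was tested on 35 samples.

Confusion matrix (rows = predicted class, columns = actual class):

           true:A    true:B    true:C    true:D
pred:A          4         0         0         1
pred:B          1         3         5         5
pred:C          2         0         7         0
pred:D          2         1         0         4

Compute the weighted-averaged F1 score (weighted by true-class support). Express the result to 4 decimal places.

0.5481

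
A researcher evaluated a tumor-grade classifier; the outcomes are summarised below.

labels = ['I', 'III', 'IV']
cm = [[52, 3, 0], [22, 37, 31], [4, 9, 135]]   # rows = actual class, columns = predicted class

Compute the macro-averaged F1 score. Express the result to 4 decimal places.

0.7247

Per-class F1 score (2·TP/(2·TP+FP+FN)):
  I: TP=52, FP=22+4=26, FN=3+0=3 → 104/133 = 0.78195
  III: TP=37, FP=3+9=12, FN=22+31=53 → 74/139 = 0.53237
  IV: TP=135, FP=0+31=31, FN=4+9=13 → 270/314 = 0.85987
Macro-F1 score = mean = (0.78195 + 0.53237 + 0.85987) / 3 = 0.7247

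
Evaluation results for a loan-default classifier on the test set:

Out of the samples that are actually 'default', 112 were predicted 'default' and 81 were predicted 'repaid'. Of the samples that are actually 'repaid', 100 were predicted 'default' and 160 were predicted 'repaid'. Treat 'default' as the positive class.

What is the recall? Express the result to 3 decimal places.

0.580

Recall = TP/(TP+FN) = 112/(112+81) = 112/193 = 0.580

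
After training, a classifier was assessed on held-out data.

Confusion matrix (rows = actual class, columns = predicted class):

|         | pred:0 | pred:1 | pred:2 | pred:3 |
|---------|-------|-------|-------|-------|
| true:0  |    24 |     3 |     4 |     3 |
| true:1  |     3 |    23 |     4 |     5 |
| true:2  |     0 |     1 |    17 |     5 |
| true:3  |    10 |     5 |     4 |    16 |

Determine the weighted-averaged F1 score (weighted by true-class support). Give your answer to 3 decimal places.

0.626

Per-class F1 score (2·TP/(2·TP+FP+FN)):
  0: TP=24, FP=3+0+10=13, FN=3+4+3=10 → 48/71 = 0.6761
  1: TP=23, FP=3+1+5=9, FN=3+4+5=12 → 46/67 = 0.6866
  2: TP=17, FP=4+4+4=12, FN=0+1+5=6 → 34/52 = 0.6538
  3: TP=16, FP=3+5+5=13, FN=10+5+4=19 → 32/64 = 0.5000
Weighted-F1 score = Σ (supportᵢ/N)·F1 scoreᵢ with N=127: (34/127)·0.6761 + (35/127)·0.6866 + (23/127)·0.6538 + (35/127)·0.5000 = 0.626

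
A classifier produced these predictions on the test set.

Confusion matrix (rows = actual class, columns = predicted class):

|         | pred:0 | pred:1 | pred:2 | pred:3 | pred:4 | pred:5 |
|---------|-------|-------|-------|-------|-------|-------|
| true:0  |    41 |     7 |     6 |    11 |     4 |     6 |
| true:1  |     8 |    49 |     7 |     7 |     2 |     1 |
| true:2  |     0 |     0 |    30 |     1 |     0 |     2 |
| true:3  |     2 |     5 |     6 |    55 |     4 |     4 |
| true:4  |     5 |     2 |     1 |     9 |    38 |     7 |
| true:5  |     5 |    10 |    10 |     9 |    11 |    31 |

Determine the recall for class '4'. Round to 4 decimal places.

0.6129

Treat '4' as positive and all other classes as negative.
recall = TP/(TP+FN).
4: TP=38, FN=5+2+1+9+7=24 → 38/62 = 0.61290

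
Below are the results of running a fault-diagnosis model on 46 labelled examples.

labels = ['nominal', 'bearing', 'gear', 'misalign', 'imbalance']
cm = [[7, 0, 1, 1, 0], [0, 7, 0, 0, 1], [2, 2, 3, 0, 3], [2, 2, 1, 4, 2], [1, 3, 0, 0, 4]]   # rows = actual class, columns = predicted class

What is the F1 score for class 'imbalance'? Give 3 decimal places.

F1 score = 2·TP/(2·TP+FP+FN).
imbalance: TP=4, FP=0+1+3+2=6, FN=1+3+0+0=4 → 8/18 = 0.4444

0.444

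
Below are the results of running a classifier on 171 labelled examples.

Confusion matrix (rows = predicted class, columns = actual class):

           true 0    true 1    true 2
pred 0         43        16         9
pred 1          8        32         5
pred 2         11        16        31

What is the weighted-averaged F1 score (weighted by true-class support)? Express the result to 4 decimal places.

0.6180

Per-class F1 score (2·TP/(2·TP+FP+FN)):
  0: TP=43, FP=16+9=25, FN=8+11=19 → 86/130 = 0.66154
  1: TP=32, FP=8+5=13, FN=16+16=32 → 64/109 = 0.58716
  2: TP=31, FP=11+16=27, FN=9+5=14 → 62/103 = 0.60194
Weighted-F1 score = Σ (supportᵢ/N)·F1 scoreᵢ with N=171: (62/171)·0.66154 + (64/171)·0.58716 + (45/171)·0.60194 = 0.6180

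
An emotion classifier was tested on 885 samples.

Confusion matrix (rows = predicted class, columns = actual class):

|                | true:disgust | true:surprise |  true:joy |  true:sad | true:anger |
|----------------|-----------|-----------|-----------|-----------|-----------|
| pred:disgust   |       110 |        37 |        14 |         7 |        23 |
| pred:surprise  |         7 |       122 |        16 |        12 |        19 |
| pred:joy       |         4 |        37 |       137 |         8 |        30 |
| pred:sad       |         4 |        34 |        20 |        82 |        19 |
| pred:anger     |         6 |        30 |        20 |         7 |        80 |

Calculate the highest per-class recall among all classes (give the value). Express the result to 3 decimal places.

Per-class recall (TP/(TP+FN)):
  disgust: TP=110, FN=7+4+4+6=21 → 110/131 = 0.8397
  surprise: TP=122, FN=37+37+34+30=138 → 122/260 = 0.4692
  joy: TP=137, FN=14+16+20+20=70 → 137/207 = 0.6618
  sad: TP=82, FN=7+12+8+7=34 → 82/116 = 0.7069
  anger: TP=80, FN=23+19+30+19=91 → 80/171 = 0.4678
Highest is class 'disgust' with recall = 0.840.

0.840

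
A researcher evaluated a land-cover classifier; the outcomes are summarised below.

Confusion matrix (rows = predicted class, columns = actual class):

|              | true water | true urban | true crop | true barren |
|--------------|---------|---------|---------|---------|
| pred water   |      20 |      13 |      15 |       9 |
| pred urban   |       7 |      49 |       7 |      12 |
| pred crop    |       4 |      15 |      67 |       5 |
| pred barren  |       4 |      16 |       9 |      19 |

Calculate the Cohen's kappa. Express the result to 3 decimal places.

Observed agreement pₒ = trace/N = 155/271 = 0.5720
Expected agreement pₑ = Σ (rowᵢ·colᵢ)/N² = (35·57 + 93·75 + 98·91 + 45·48)/271² = 0.2730
κ = (pₒ − pₑ)/(1 − pₑ) = (0.5720 − 0.2730)/(1 − 0.2730) = 0.411

0.411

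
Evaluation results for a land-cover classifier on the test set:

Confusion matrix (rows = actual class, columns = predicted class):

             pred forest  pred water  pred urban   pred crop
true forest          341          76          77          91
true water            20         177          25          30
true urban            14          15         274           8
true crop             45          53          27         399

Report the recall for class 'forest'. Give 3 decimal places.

0.583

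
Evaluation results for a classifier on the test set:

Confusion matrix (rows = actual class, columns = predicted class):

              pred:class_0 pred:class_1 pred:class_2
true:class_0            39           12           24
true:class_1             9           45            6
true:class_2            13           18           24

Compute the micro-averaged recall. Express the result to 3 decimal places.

Micro-averaging pools counts across classes: ΣTP=108, ΣFP=82, ΣFN=82.
Micro-recall = TP/(TP+FN) on pooled counts = 0.568 (equals overall accuracy in single-label multiclass).

0.568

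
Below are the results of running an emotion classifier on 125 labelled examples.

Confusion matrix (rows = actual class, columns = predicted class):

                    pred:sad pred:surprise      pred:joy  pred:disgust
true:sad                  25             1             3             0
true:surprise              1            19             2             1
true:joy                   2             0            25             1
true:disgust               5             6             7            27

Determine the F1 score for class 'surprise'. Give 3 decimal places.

One-vs-rest for 'surprise': TP = diagonal; FP = other classes predicted 'surprise'; FN = 'surprise' predicted as other.
F1 score = 2·TP/(2·TP+FP+FN).
surprise: TP=19, FP=1+0+6=7, FN=1+2+1=4 → 38/49 = 0.7755

0.776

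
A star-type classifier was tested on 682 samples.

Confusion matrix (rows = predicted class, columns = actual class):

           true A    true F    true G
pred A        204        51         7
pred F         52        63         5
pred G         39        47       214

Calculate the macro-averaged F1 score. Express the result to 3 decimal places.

0.665

Per-class F1 score (2·TP/(2·TP+FP+FN)):
  A: TP=204, FP=51+7=58, FN=52+39=91 → 408/557 = 0.7325
  F: TP=63, FP=52+5=57, FN=51+47=98 → 126/281 = 0.4484
  G: TP=214, FP=39+47=86, FN=7+5=12 → 428/526 = 0.8137
Macro-F1 score = mean = (0.7325 + 0.4484 + 0.8137) / 3 = 0.665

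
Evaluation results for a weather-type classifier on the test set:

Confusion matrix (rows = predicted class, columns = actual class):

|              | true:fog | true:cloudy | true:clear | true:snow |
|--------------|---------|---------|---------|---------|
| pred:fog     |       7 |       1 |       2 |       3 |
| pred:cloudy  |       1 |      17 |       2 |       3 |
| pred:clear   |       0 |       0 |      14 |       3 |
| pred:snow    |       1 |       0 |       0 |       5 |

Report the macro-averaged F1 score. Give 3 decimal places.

Per-class F1 score (2·TP/(2·TP+FP+FN)):
  fog: TP=7, FP=1+2+3=6, FN=1+0+1=2 → 14/22 = 0.6364
  cloudy: TP=17, FP=1+2+3=6, FN=1+0+0=1 → 34/41 = 0.8293
  clear: TP=14, FP=0+0+3=3, FN=2+2+0=4 → 28/35 = 0.8000
  snow: TP=5, FP=1+0+0=1, FN=3+3+3=9 → 10/20 = 0.5000
Macro-F1 score = mean = (0.6364 + 0.8293 + 0.8000 + 0.5000) / 4 = 0.691

0.691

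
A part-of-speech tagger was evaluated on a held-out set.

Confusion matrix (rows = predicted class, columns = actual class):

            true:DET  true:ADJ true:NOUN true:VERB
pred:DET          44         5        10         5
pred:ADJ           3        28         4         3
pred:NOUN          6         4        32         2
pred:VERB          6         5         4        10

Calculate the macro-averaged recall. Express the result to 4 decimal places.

Per-class recall (TP/(TP+FN)):
  DET: TP=44, FN=3+6+6=15 → 44/59 = 0.74576
  ADJ: TP=28, FN=5+4+5=14 → 28/42 = 0.66667
  NOUN: TP=32, FN=10+4+4=18 → 32/50 = 0.64000
  VERB: TP=10, FN=5+3+2=10 → 10/20 = 0.50000
Macro-recall = mean = (0.74576 + 0.66667 + 0.64000 + 0.50000) / 4 = 0.6381

0.6381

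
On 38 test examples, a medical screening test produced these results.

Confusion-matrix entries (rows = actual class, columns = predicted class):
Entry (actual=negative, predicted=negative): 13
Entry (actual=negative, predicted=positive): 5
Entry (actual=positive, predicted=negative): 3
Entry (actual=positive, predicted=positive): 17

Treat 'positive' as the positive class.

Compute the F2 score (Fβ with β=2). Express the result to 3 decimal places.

0.833

Fβ = (1+β²)·TP / ((1+β²)·TP + β²·FN + FP), with β²=4
= 5·17 / (5·17 + 4·3 + 5) = 0.833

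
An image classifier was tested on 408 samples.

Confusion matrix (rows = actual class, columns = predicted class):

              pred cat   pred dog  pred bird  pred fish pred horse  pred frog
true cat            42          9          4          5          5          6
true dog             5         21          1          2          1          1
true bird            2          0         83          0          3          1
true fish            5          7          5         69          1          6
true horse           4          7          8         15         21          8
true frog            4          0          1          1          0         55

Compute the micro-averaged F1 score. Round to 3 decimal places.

0.713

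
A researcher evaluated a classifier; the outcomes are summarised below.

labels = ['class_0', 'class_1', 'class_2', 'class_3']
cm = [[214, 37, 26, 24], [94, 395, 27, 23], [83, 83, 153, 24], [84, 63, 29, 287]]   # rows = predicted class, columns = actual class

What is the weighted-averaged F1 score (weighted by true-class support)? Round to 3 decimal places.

0.635

Per-class F1 score (2·TP/(2·TP+FP+FN)):
  class_0: TP=214, FP=37+26+24=87, FN=94+83+84=261 → 428/776 = 0.5515
  class_1: TP=395, FP=94+27+23=144, FN=37+83+63=183 → 790/1117 = 0.7073
  class_2: TP=153, FP=83+83+24=190, FN=26+27+29=82 → 306/578 = 0.5294
  class_3: TP=287, FP=84+63+29=176, FN=24+23+24=71 → 574/821 = 0.6991
Weighted-F1 score = Σ (supportᵢ/N)·F1 scoreᵢ with N=1646: (475/1646)·0.5515 + (578/1646)·0.7073 + (235/1646)·0.5294 + (358/1646)·0.6991 = 0.635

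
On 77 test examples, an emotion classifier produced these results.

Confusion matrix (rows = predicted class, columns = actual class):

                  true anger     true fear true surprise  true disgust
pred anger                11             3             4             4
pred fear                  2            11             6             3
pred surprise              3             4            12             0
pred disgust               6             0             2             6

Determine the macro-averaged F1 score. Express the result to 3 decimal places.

0.513

Per-class F1 score (2·TP/(2·TP+FP+FN)):
  anger: TP=11, FP=3+4+4=11, FN=2+3+6=11 → 22/44 = 0.5000
  fear: TP=11, FP=2+6+3=11, FN=3+4+0=7 → 22/40 = 0.5500
  surprise: TP=12, FP=3+4+0=7, FN=4+6+2=12 → 24/43 = 0.5581
  disgust: TP=6, FP=6+0+2=8, FN=4+3+0=7 → 12/27 = 0.4444
Macro-F1 score = mean = (0.5000 + 0.5500 + 0.5581 + 0.4444) / 4 = 0.513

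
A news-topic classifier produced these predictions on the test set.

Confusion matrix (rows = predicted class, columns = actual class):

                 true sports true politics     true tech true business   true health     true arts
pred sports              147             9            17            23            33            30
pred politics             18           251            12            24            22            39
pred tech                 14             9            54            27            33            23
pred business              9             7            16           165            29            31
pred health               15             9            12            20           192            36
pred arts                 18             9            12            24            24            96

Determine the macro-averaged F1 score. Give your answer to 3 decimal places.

0.571

Per-class F1 score (2·TP/(2·TP+FP+FN)):
  sports: TP=147, FP=9+17+23+33+30=112, FN=18+14+9+15+18=74 → 294/480 = 0.6125
  politics: TP=251, FP=18+12+24+22+39=115, FN=9+9+7+9+9=43 → 502/660 = 0.7606
  tech: TP=54, FP=14+9+27+33+23=106, FN=17+12+16+12+12=69 → 108/283 = 0.3816
  business: TP=165, FP=9+7+16+29+31=92, FN=23+24+27+20+24=118 → 330/540 = 0.6111
  health: TP=192, FP=15+9+12+20+36=92, FN=33+22+33+29+24=141 → 384/617 = 0.6224
  arts: TP=96, FP=18+9+12+24+24=87, FN=30+39+23+31+36=159 → 192/438 = 0.4384
Macro-F1 score = mean = (0.6125 + 0.7606 + 0.3816 + 0.6111 + 0.6224 + 0.4384) / 6 = 0.571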